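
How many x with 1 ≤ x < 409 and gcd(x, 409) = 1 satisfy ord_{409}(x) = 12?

φ(409) = 409 − 1 = 408 = 2^3 · 3 · 17.
(Z/409Z)^× is cyclic (|G| = 408); a cyclic group of order m has exactly φ(d) elements of each order d | m, and none otherwise.
12 = 2^2 · 3 divides 408, and φ(12) = 4.

4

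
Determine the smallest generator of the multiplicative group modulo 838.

φ(838) = φ(2)·φ(419) = 1·418 = 418 = 2 · 11 · 19.
Test candidates g = 2, 3, … against the prime factors q ∈ {2, 11, 19} of φ(838): g is a generator iff g^(418/q) ≢ 1 for every such q.
g = 2: gcd(2, 838) = 2 > 1, not a unit — skip.
g = 3: 3^209 ≡ 1 — hits 1, so not a primitive root.
g = 4: gcd(4, 838) = 2 > 1, not a unit — skip.
g = 5: 5^209 ≡ 1 — hits 1, so not a primitive root.
g = 6: gcd(6, 838) = 2 > 1, not a unit — skip.
g = 7: 7^209 ≡ 1 — hits 1, so not a primitive root.
g = 8: gcd(8, 838) = 2 > 1, not a unit — skip.
g = 9: 9^209 ≡ 1 — hits 1, so not a primitive root.
g = 10: gcd(10, 838) = 2 > 1, not a unit — skip.
g = 11: 11^209 ≡ 837; 11^38 ≡ 753; 11^22 ≡ 7 — none is 1, so 11 is a primitive root.
The smallest primitive root modulo 838 is 11.

11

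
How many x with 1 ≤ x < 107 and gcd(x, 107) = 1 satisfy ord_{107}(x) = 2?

1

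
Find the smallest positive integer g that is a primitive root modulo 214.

φ(214) = φ(2)·φ(107) = 1·106 = 106 = 2 · 53.
g is a primitive root iff g^(106/q) ≢ 1 (mod 214) for each prime q ∈ {2, 53}.
g = 2: gcd(2, 214) = 2 > 1, not a unit — skip.
g = 3: 3^53 ≡ 1 — hits 1, so not a primitive root.
g = 4: gcd(4, 214) = 2 > 1, not a unit — skip.
g = 5: 5^53 ≡ 213; 5^2 ≡ 25 — none is 1, so 5 is a primitive root.
The smallest primitive root modulo 214 is 5.

5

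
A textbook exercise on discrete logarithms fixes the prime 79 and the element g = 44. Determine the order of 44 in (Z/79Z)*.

39

ord(44) | φ(79) = 79 − 1 = 78 = 2 · 3 · 13.
Divisors of 78: 1, 2, 3, 6, 13, 26, 39, 78.
Test each divisor d:
44^1 ≡ 44 (mod 79)
44^2 ≡ 40 (mod 79)
44^3 ≡ 22 (mod 79)
44^6 ≡ 10 (mod 79)
44^13 ≡ 55 (mod 79)
44^26 ≡ 23 (mod 79)
44^39 ≡ 1 (mod 79) ✓
The smallest such exponent is 39, so the order of 44 is 39.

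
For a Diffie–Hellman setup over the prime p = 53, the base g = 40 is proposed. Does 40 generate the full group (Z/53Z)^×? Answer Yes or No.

No

φ(53) = 53 − 1 = 52 = 2^2 · 13.
40 is a primitive root mod 53 iff 40^(φ(53)/q) ≢ 1 for every prime q | φ(53), i.e. q ∈ {2, 13}.
40^26 ≡ 1 (mod 53)  [q = 2: ≡ 1 ✗]
40^4 ≡ 47 (mod 53)  [q = 13: ≢ 1 ✓]
Since 40^26 ≡ 1, the order of 40 divides 26 < 52, so 40 is not a primitive root.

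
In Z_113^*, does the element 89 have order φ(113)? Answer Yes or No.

φ(113) = 113 − 1 = 112 = 2^4 · 7.
It suffices to check that the order of 89 is not a proper divisor of 112: compute 89^(112/q) for q ∈ {2, 7}.
89^56 ≡ 112 (mod 113)  [q = 2: ≢ 1 ✓]
89^16 ≡ 28 (mod 113)  [q = 7: ≢ 1 ✓]
None equal 1, so ord_113(89) = 112: 89 is a primitive root.

Yes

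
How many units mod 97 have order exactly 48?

φ(97) = 97 − 1 = 96 = 2^5 · 3.
(Z/97Z)^× is cyclic (|G| = 96); a cyclic group of order m has exactly φ(d) elements of each order d | m, and none otherwise.
48 = 2^4 · 3 divides 96, and φ(48) = 16.

16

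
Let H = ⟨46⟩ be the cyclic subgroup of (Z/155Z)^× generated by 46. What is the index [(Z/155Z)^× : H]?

12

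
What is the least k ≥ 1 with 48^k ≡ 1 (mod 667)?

The order of 48 must divide φ(667) = φ(23·29) = (23−1)·(29−1) = 22·28 = 616 = 2^3 · 7 · 11.
Divisors of 616: 1, 2, 4, 7, 8, 11, 14, 22, 28, 44, 56, 77, 88, 154, 308, 616.
Test each divisor d:
48^1 ≡ 48
48^2 ≡ 303
48^4 ≡ 430
48^7 ≡ 128
48^8 ≡ 141
48^11 ≡ 346
48^14 ≡ 376
48^22 ≡ 323
48^28 ≡ 639
48^44 ≡ 277
48^56 ≡ 117
48^77 ≡ 162
48^88 ≡ 24
48^154 ≡ 231
48^308 ≡ 1
So ord_667(48) = 308.

308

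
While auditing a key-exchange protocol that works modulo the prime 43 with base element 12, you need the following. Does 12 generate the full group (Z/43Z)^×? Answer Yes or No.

φ(43) = 43 − 1 = 42 = 2 · 3 · 7.
Test 12^(42/q) mod 43 for each prime factor q of 42:
12^21 ≡ 42 (mod 43)  [q = 2: ≢ 1 ✓]
12^14 ≡ 36 (mod 43)  [q = 3: ≢ 1 ✓]
12^6 ≡ 21 (mod 43)  [q = 7: ≢ 1 ✓]
All checks pass, so 12 has order 42 and is a primitive root modulo 43.

Yes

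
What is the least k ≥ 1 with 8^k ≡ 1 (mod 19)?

Since 8 ∈ (Z/19Z)^×, its order divides φ(19) = 19 − 1 = 18 = 2 · 3^2.
Divisors of 18: 1, 2, 3, 6, 9, 18.
Test each divisor d:
8^1 ≡ 8
8^2 ≡ 7
8^3 ≡ 18
8^6 ≡ 1
Hence ord(8) = 6.

6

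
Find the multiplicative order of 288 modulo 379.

42

ord(288) | φ(379) = 379 − 1 = 378 = 2 · 3^3 · 7.
Divisors of 378: 1, 2, 3, 6, 7, 9, 14, 18, 21, 27, 42, 54, 63, 126, 189, 378.
Compute 288^d (mod 379) for the divisors d until we hit 1:
288^1 ≡ 288 (mod 379)
288^2 ≡ 322 (mod 379)
288^3 ≡ 260 (mod 379)
288^6 ≡ 138 (mod 379)
288^7 ≡ 328 (mod 379)
288^9 ≡ 254 (mod 379)
288^14 ≡ 327 (mod 379)
288^18 ≡ 86 (mod 379)
288^21 ≡ 378 (mod 379)
288^27 ≡ 241 (mod 379)
288^42 ≡ 1 (mod 379) ✓
Therefore the multiplicative order of 288 modulo 379 is 42.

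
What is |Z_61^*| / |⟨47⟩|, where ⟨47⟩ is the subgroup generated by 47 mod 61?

20

By Lagrange's theorem, ord_61(47) divides φ(61) = 61 − 1 = 60 = 2^2 · 3 · 5.
Divisors of 60: 1, 2, 3, 4, 5, 6, 10, 12, 15, 20, 30, 60.
Check 47^d mod 61 for each divisor in increasing order:
47^1 ≡ 47 (mod 61)
47^2 ≡ 13 (mod 61)
47^3 ≡ 1 (mod 61) ✓
Thus |⟨47⟩| = ord(47) = 3.
The index is φ(61) / ord(47) = 60 / 3 = 20.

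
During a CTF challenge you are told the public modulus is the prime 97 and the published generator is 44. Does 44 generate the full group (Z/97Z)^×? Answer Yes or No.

No

φ(97) = 97 − 1 = 96 = 2^5 · 3.
Test 44^(96/q) mod 97 for each prime factor q of 96:
44^48 ≡ 1 (mod 97)  [q = 2: ≡ 1 ✗]
44^32 ≡ 35 (mod 97)  [q = 3: ≢ 1 ✓]
Since 44^48 ≡ 1, the order of 44 divides 48 < 96, so 44 is not a primitive root.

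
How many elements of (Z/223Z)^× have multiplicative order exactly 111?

72

φ(223) = 223 − 1 = 222 = 2 · 3 · 37.
(Z/223Z)^× is cyclic (|G| = 222); a cyclic group of order m has exactly φ(d) elements of each order d | m, and none otherwise.
111 = 3 · 37 divides 222, and φ(111) = 72.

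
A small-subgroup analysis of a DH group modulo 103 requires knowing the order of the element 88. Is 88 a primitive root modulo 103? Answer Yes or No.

φ(103) = 103 − 1 = 102 = 2 · 3 · 17.
88 is a primitive root mod 103 iff 88^(φ(103)/q) ≢ 1 for every prime q | φ(103), i.e. q ∈ {2, 3, 17}.
88^51 ≡ 102 (mod 103)  [q = 2: ≢ 1 ✓]
88^34 ≡ 56 (mod 103)  [q = 3: ≢ 1 ✓]
88^6 ≡ 61 (mod 103)  [q = 17: ≢ 1 ✓]
Every test exponent gives a nontrivial residue, hence 88 generates the full group.

Yes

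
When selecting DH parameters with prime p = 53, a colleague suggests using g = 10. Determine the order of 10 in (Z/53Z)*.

13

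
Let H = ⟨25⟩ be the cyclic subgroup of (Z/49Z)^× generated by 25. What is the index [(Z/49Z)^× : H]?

2

Since 25 ∈ (Z/49Z)^×, its order divides φ(49) = φ(7^2) = 7·(7−1) = 42 = 2 · 3 · 7.
Divisors of 42: 1, 2, 3, 6, 7, 14, 21, 42.
Check 25^d mod 49 for each divisor in increasing order:
25^1 ≡ 25
25^2 ≡ 37
25^3 ≡ 43
25^6 ≡ 36
25^7 ≡ 18
25^14 ≡ 30
25^21 ≡ 1
The order of 25 is 21, so the subgroup it generates has 21 elements.
The index is φ(49) / ord(25) = 42 / 21 = 2.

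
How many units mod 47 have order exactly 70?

φ(47) = 47 − 1 = 46 = 2 · 23.
(Z/47Z)^× is cyclic (|G| = 46); a cyclic group of order m has exactly φ(d) elements of each order d | m, and none otherwise.
Since 70 ∤ 46, the count is 0.

0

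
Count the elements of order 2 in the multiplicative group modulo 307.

φ(307) = 307 − 1 = 306 = 2 · 3^2 · 17.
In a cyclic group of order 306, there are φ(d) elements of order d for each divisor d of 306, and zero for non-divisors.
2 | 306, and φ(2) = 2 − 1 = 1.

1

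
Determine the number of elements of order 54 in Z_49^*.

φ(49) = φ(7^2) = 7·(7−1) = 42 = 2 · 3 · 7.
(Z/49Z)^× is cyclic (|G| = 42); a cyclic group of order m has exactly φ(d) elements of each order d | m, and none otherwise.
54 does not divide 42, so no element of (Z/49Z)^× has order 54.

0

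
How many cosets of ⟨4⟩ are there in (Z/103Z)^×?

By Lagrange's theorem, ord_103(4) divides φ(103) = 103 − 1 = 102 = 2 · 3 · 17.
Divisors of 102: 1, 2, 3, 6, 17, 34, 51, 102.
Test each divisor d:
4^1 ≡ 4
4^2 ≡ 16
4^3 ≡ 64
4^6 ≡ 79
4^17 ≡ 46
4^34 ≡ 56
4^51 ≡ 1
The order of 4 is 51, so the subgroup it generates has 51 elements.
The index is φ(103) / ord(4) = 102 / 51 = 2.

2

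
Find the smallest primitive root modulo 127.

φ(127) = 127 − 1 = 126 = 2 · 3^2 · 7.
g is a primitive root iff g^(126/q) ≢ 1 (mod 127) for each prime q ∈ {2, 3, 7}.
g = 2: 2^63 ≡ 1 — hits 1, so not a primitive root.
g = 3: 3^63 ≡ 126; 3^42 ≡ 107; 3^18 ≡ 4 — none is 1, so 3 is a primitive root.
Hence the least primitive root of 127 is 3.

3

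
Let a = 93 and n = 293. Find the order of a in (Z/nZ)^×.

292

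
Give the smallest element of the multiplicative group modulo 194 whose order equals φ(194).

5

φ(194) = φ(2)·φ(97) = 1·96 = 96 = 2^5 · 3.
Test candidates g = 2, 3, … against the prime factors q ∈ {2, 3} of φ(194): g is a generator iff g^(96/q) ≢ 1 for every such q.
g = 2: gcd(2, 194) = 2 > 1, not a unit — skip.
g = 3: 3^48 ≡ 1 — hits 1, so not a primitive root.
g = 4: gcd(4, 194) = 2 > 1, not a unit — skip.
g = 5: 5^48 ≡ 193; 5^32 ≡ 35 — none is 1, so 5 is a primitive root.
So 5 is the smallest generator of (Z/194Z)^×.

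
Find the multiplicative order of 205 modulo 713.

330

Since 205 ∈ (Z/713Z)^×, its order divides φ(713) = φ(23·31) = (23−1)·(31−1) = 22·30 = 660 = 2^2 · 3 · 5 · 11.
Divisors of 660: 1, 2, 3, 4, 5, 6, 10, 11, 12, 15, 20, 22, 30, 33, 44, 55, 60, 66, 110, 132, 165, 220, 330, 660.
Compute 205^d (mod 713) for the divisors d until we hit 1:
205^1 ≡ 205 (mod 713)
205^2 ≡ 671 (mod 713)
205^3 ≡ 659 (mod 713)
205^4 ≡ 338 (mod 713)
205^5 ≡ 129 (mod 713)
205^6 ≡ 64 (mod 713)
205^10 ≡ 242 (mod 713)
205^11 ≡ 413 (mod 713)
205^12 ≡ 531 (mod 713)
205^15 ≡ 559 (mod 713)
205^20 ≡ 98 (mod 713)
205^22 ≡ 162 (mod 713)
205^30 ≡ 187 (mod 713)
205^33 ≡ 597 (mod 713)
205^44 ≡ 576 (mod 713)
205^55 ≡ 459 (mod 713)
205^60 ≡ 32 (mod 713)
205^66 ≡ 622 (mod 713)
205^110 ≡ 346 (mod 713)
205^132 ≡ 438 (mod 713)
205^165 ≡ 528 (mod 713)
205^220 ≡ 645 (mod 713)
205^330 ≡ 1 (mod 713) ✓
The smallest such exponent is 330, so the order of 205 is 330.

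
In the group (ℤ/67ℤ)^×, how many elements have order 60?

φ(67) = 67 − 1 = 66 = 2 · 3 · 11.
(Z/67Z)^× is cyclic (|G| = 66); a cyclic group of order m has exactly φ(d) elements of each order d | m, and none otherwise.
60 does not divide 66, so no element of (Z/67Z)^× has order 60.

0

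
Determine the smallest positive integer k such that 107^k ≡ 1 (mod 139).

69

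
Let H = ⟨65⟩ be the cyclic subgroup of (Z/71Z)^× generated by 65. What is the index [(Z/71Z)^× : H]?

1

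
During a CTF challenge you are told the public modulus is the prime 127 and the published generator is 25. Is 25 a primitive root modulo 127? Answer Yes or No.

No

φ(127) = 127 − 1 = 126 = 2 · 3^2 · 7.
Test 25^(126/q) mod 127 for each prime factor q of 126:
25^63 ≡ 1 (mod 127)  [q = 2: ≡ 1 ✗]
25^42 ≡ 1 (mod 127)  [q = 3: ≡ 1 ✗]
25^18 ≡ 32 (mod 127)  [q = 7: ≢ 1 ✓]
Since 25^63 ≡ 1, the order of 25 divides 63 < 126, so 25 is not a primitive root.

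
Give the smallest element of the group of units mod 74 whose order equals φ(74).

5

φ(74) = φ(2)·φ(37) = 1·36 = 36 = 2^2 · 3^2.
g is a primitive root iff g^(36/q) ≢ 1 (mod 74) for each prime q ∈ {2, 3}.
g = 2: gcd(2, 74) = 2 > 1, not a unit — skip.
g = 3: 3^18 ≡ 1 — hits 1, so not a primitive root.
g = 4: gcd(4, 74) = 2 > 1, not a unit — skip.
g = 5: 5^18 ≡ 73; 5^12 ≡ 47 — none is 1, so 5 is a primitive root.
So 5 is the smallest generator of (Z/74Z)^×.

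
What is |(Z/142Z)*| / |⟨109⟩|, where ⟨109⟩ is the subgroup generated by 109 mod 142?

2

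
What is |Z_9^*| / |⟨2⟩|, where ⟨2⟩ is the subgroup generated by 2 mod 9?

The order of 2 must divide φ(9) = φ(3^2) = 3·(3−1) = 6 = 2 · 3.
Divisors of 6: 1, 2, 3, 6.
Compute 2^d (mod 9) for the divisors d until we hit 1:
2^1 ≡ 2 (mod 9)
2^2 ≡ 4 (mod 9)
2^3 ≡ 8 (mod 9)
2^6 ≡ 1 (mod 9) ✓
So ord_9(2) = 6, hence |⟨2⟩| = 6.
Index = |(Z/9Z)^×| / |⟨2⟩| = 6 / 6 = 1.

1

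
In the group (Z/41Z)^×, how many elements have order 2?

1

φ(41) = 41 − 1 = 40 = 2^3 · 5.
Since (Z/41Z)^× is cyclic of order 40, the number of elements of order d is φ(d) when d | 40 and 0 otherwise.
2 | 40, and φ(2) = 2 − 1 = 1.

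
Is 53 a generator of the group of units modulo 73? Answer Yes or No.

φ(73) = 73 − 1 = 72 = 2^3 · 3^2.
53 is a primitive root mod 73 iff 53^(φ(73)/q) ≢ 1 for every prime q | φ(73), i.e. q ∈ {2, 3}.
53^36 ≡ 72 (mod 73)  [q = 2: ≢ 1 ✓]
53^24 ≡ 64 (mod 73)  [q = 3: ≢ 1 ✓]
None equal 1, so ord_73(53) = 72: 53 is a primitive root.

Yes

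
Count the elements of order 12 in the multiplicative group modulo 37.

4

φ(37) = 37 − 1 = 36 = 2^2 · 3^2.
Since (Z/37Z)^× is cyclic of order 36, the number of elements of order d is φ(d) when d | 36 and 0 otherwise.
12 = 2^2 · 3 divides 36, and φ(12) = 4.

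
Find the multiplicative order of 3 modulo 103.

The order of 3 must divide φ(103) = 103 − 1 = 102 = 2 · 3 · 17.
Divisors of 102: 1, 2, 3, 6, 17, 34, 51, 102.
Check 3^d mod 103 for each divisor in increasing order:
3^1 ≡ 3 (mod 103)
3^2 ≡ 9 (mod 103)
3^3 ≡ 27 (mod 103)
3^6 ≡ 8 (mod 103)
3^17 ≡ 102 (mod 103)
3^34 ≡ 1 (mod 103) ✓
The smallest such exponent is 34, so the order of 3 is 34.

34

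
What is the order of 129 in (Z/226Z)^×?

ord(129) | φ(226) = φ(2)·φ(113) = 1·112 = 112 = 2^4 · 7.
Divisors of 112: 1, 2, 4, 7, 8, 14, 16, 28, 56, 112.
Evaluate successive powers at the divisors of 112:
129^1 ≡ 129 (mod 226)
129^2 ≡ 143 (mod 226)
129^4 ≡ 109 (mod 226)
129^7 ≡ 1 (mod 226) ✓
Therefore the multiplicative order of 129 modulo 226 is 7.

7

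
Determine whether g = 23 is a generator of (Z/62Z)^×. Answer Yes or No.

φ(62) = φ(2)·φ(31) = 1·30 = 30 = 2 · 3 · 5.
23 is a primitive root mod 62 iff 23^(φ(62)/q) ≢ 1 for every prime q | φ(62), i.e. q ∈ {2, 3, 5}.
23^15 ≡ 61 (mod 62)  [q = 2: ≢ 1 ✓]
23^10 ≡ 1 (mod 62)  [q = 3: ≡ 1 ✗]
23^6 ≡ 39 (mod 62)  [q = 5: ≢ 1 ✓]
The check at q = 3 fails, so 23 generates a proper subgroup.

No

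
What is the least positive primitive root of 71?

φ(71) = 71 − 1 = 70 = 2 · 5 · 7.
g is a primitive root iff g^(70/q) ≢ 1 (mod 71) for each prime q ∈ {2, 5, 7}.
g = 2: 2^35 ≡ 1 — hits 1, so not a primitive root.
g = 3: 3^35 ≡ 1 — hits 1, so not a primitive root.
g = 4: 4^35 ≡ 1 — hits 1, so not a primitive root.
g = 5: 5^35 ≡ 1 — hits 1, so not a primitive root.
g = 6: 6^35 ≡ 1 — hits 1, so not a primitive root.
g = 7: 7^35 ≡ 70; 7^14 ≡ 54; 7^10 ≡ 45 — none is 1, so 7 is a primitive root.
Hence the least primitive root of 71 is 7.

7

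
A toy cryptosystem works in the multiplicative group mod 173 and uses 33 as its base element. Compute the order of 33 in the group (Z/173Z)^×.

86

By Lagrange's theorem, ord_173(33) divides φ(173) = 173 − 1 = 172 = 2^2 · 43.
Divisors of 172: 1, 2, 4, 43, 86, 172.
Evaluate successive powers at the divisors of 172:
33^1 ≡ 33
33^2 ≡ 51
33^4 ≡ 6
33^43 ≡ 172
33^86 ≡ 1
So ord_173(33) = 86.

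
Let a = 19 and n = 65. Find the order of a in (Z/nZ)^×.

12

Since 19 ∈ (Z/65Z)^×, its order divides φ(65) = φ(5·13) = (5−1)·(13−1) = 4·12 = 48 = 2^4 · 3.
Divisors of 48: 1, 2, 3, 4, 6, 8, 12, 16, 24, 48.
Test each divisor d:
19^1 ≡ 19
19^2 ≡ 36
19^3 ≡ 34
19^4 ≡ 61
19^6 ≡ 51
19^8 ≡ 16
19^12 ≡ 1
The smallest such exponent is 12, so the order of 19 is 12.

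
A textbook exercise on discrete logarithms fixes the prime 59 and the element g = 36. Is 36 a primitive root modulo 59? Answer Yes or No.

No

φ(59) = 59 − 1 = 58 = 2 · 29.
It suffices to check that the order of 36 is not a proper divisor of 58: compute 36^(58/q) for q ∈ {2, 29}.
36^29 ≡ 1 (mod 59)  [q = 2: ≡ 1 ✗]
36^2 ≡ 57 (mod 59)  [q = 29: ≢ 1 ✓]
Since 36^29 ≡ 1, the order of 36 divides 29 < 58, so 36 is not a primitive root.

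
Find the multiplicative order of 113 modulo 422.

The order of 113 must divide φ(422) = φ(2)·φ(211) = 1·210 = 210 = 2 · 3 · 5 · 7.
Divisors of 210: 1, 2, 3, 5, 6, 7, 10, 14, 15, 21, 30, 35, 42, 70, 105, 210.
Compute 113^d (mod 422) for the divisors d until we hit 1:
113^1 ≡ 113 (mod 422)
113^2 ≡ 109 (mod 422)
113^3 ≡ 79 (mod 422)
113^5 ≡ 171 (mod 422)
113^6 ≡ 333 (mod 422)
113^7 ≡ 71 (mod 422)
113^10 ≡ 123 (mod 422)
113^14 ≡ 399 (mod 422)
113^15 ≡ 355 (mod 422)
113^21 ≡ 55 (mod 422)
113^30 ≡ 269 (mod 422)
113^35 ≡ 1 (mod 422) ✓
Hence ord(113) = 35.

35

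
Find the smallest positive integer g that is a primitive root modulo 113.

3

φ(113) = 113 − 1 = 112 = 2^4 · 7.
Test candidates g = 2, 3, … against the prime factors q ∈ {2, 7} of φ(113): g is a generator iff g^(112/q) ≢ 1 for every such q.
g = 2: 2^56 ≡ 1 — hits 1, so not a primitive root.
g = 3: 3^56 ≡ 112; 3^16 ≡ 49 — none is 1, so 3 is a primitive root.
The smallest primitive root modulo 113 is 3.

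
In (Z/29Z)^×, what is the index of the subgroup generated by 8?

1

The order of 8 must divide φ(29) = 29 − 1 = 28 = 2^2 · 7.
Divisors of 28: 1, 2, 4, 7, 14, 28.
Evaluate successive powers at the divisors of 28:
8^1 ≡ 8 (mod 29)
8^2 ≡ 6 (mod 29)
8^4 ≡ 7 (mod 29)
8^7 ≡ 17 (mod 29)
8^14 ≡ 28 (mod 29)
8^28 ≡ 1 (mod 29) ✓
Thus |⟨8⟩| = ord(8) = 28.
[(Z/29Z)^× : ⟨8⟩] = 28/28 = 1.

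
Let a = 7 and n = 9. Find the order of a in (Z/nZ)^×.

3

By Lagrange's theorem, ord_9(7) divides φ(9) = φ(3^2) = 3·(3−1) = 6 = 2 · 3.
Divisors of 6: 1, 2, 3, 6.
Evaluate successive powers at the divisors of 6:
7^1 ≡ 7 (mod 9)
7^2 ≡ 4 (mod 9)
7^3 ≡ 1 (mod 9) ✓
Hence ord(7) = 3.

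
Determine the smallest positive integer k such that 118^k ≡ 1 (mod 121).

10

Since 118 ∈ (Z/121Z)^×, its order divides φ(121) = φ(11^2) = 11·(11−1) = 110 = 2 · 5 · 11.
Divisors of 110: 1, 2, 5, 10, 11, 22, 55, 110.
Compute 118^d (mod 121) for the divisors d until we hit 1:
118^1 ≡ 118 (mod 121)
118^2 ≡ 9 (mod 121)
118^5 ≡ 120 (mod 121)
118^10 ≡ 1 (mod 121) ✓
The smallest such exponent is 10, so the order of 118 is 10.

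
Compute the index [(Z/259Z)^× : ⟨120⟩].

24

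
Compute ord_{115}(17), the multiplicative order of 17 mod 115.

By Lagrange's theorem, ord_115(17) divides φ(115) = φ(5·23) = (5−1)·(23−1) = 4·22 = 88 = 2^3 · 11.
Divisors of 88: 1, 2, 4, 8, 11, 22, 44, 88.
Test each divisor d:
17^1 ≡ 17 (mod 115)
17^2 ≡ 59 (mod 115)
17^4 ≡ 31 (mod 115)
17^8 ≡ 41 (mod 115)
17^11 ≡ 68 (mod 115)
17^22 ≡ 24 (mod 115)
17^44 ≡ 1 (mod 115) ✓
Hence ord(17) = 44.

44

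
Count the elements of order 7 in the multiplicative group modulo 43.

6

φ(43) = 43 − 1 = 42 = 2 · 3 · 7.
In a cyclic group of order 42, there are φ(d) elements of order d for each divisor d of 42, and zero for non-divisors.
7 | 42, and φ(7) = 7 − 1 = 6.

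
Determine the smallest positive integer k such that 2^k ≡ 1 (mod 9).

The order of 2 must divide φ(9) = φ(3^2) = 3·(3−1) = 6 = 2 · 3.
Divisors of 6: 1, 2, 3, 6.
Evaluate successive powers at the divisors of 6:
2^1 ≡ 2 (mod 9)
2^2 ≡ 4 (mod 9)
2^3 ≡ 8 (mod 9)
2^6 ≡ 1 (mod 9) ✓
So ord_9(2) = 6.

6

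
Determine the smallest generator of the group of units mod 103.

φ(103) = 103 − 1 = 102 = 2 · 3 · 17.
g is a primitive root iff g^(102/q) ≢ 1 (mod 103) for each prime q ∈ {2, 3, 17}.
g = 2: 2^51 ≡ 1 — hits 1, so not a primitive root.
g = 3: 3^51 ≡ 102; 3^34 ≡ 1 — hits 1, so not a primitive root.
g = 4: 4^51 ≡ 1 — hits 1, so not a primitive root.
g = 5: 5^51 ≡ 102; 5^34 ≡ 56; 5^6 ≡ 72 — none is 1, so 5 is a primitive root.
Hence the least primitive root of 103 is 5.

5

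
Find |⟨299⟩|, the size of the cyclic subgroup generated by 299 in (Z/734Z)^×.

61

ord(299) | φ(734) = φ(2)·φ(367) = 1·366 = 366 = 2 · 3 · 61.
Divisors of 366: 1, 2, 3, 6, 61, 122, 183, 366.
Check 299^d mod 734 for each divisor in increasing order:
299^1 ≡ 299
299^2 ≡ 587
299^3 ≡ 87
299^6 ≡ 229
299^61 ≡ 1
The smallest such exponent is 61, so the order of 299 is 61.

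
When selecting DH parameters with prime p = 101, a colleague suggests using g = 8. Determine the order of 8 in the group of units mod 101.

By Lagrange's theorem, ord_101(8) divides φ(101) = 101 − 1 = 100 = 2^2 · 5^2.
Divisors of 100: 1, 2, 4, 5, 10, 20, 25, 50, 100.
Test each divisor d:
8^1 ≡ 8 (mod 101)
8^2 ≡ 64 (mod 101)
8^4 ≡ 56 (mod 101)
8^5 ≡ 44 (mod 101)
8^10 ≡ 17 (mod 101)
8^20 ≡ 87 (mod 101)
8^25 ≡ 91 (mod 101)
8^50 ≡ 100 (mod 101)
8^100 ≡ 1 (mod 101) ✓
Hence ord(8) = 100.

100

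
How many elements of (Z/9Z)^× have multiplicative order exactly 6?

φ(9) = φ(3^2) = 3·(3−1) = 6 = 2 · 3.
In a cyclic group of order 6, there are φ(d) elements of order d for each divisor d of 6, and zero for non-divisors.
6 = 2 · 3 divides 6, and φ(6) = 2.

2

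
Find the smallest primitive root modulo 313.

10

φ(313) = 313 − 1 = 312 = 2^3 · 3 · 13.
Test candidates g = 2, 3, … against the prime factors q ∈ {2, 3, 13} of φ(313): g is a generator iff g^(312/q) ≢ 1 for every such q.
g = 2: 2^156 ≡ 1 — hits 1, so not a primitive root.
g = 3: 3^156 ≡ 1 — hits 1, so not a primitive root.
g = 4: 4^156 ≡ 1 — hits 1, so not a primitive root.
g = 5: 5^156 ≡ 312; 5^104 ≡ 1 — hits 1, so not a primitive root.
g = 6: 6^156 ≡ 1 — hits 1, so not a primitive root.
g = 7: 7^156 ≡ 312; 7^104 ≡ 1 — hits 1, so not a primitive root.
g = 8: 8^156 ≡ 1 — hits 1, so not a primitive root.
g = 9: 9^156 ≡ 1 — hits 1, so not a primitive root.
g = 10: 10^156 ≡ 312; 10^104 ≡ 214; 10^24 ≡ 103 — none is 1, so 10 is a primitive root.
So 10 is the smallest generator of (Z/313Z)^×.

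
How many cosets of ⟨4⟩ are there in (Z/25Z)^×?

2

Since 4 ∈ (Z/25Z)^×, its order divides φ(25) = φ(5^2) = 5·(5−1) = 20 = 2^2 · 5.
Divisors of 20: 1, 2, 4, 5, 10, 20.
Evaluate successive powers at the divisors of 20:
4^1 ≡ 4 (mod 25)
4^2 ≡ 16 (mod 25)
4^4 ≡ 6 (mod 25)
4^5 ≡ 24 (mod 25)
4^10 ≡ 1 (mod 25) ✓
Thus |⟨4⟩| = ord(4) = 10.
[(Z/25Z)^× : ⟨4⟩] = 20/10 = 2.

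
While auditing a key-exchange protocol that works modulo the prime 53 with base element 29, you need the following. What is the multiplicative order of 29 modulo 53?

26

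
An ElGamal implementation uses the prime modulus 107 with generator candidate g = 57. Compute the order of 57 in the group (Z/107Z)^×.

By Lagrange's theorem, ord_107(57) divides φ(107) = 107 − 1 = 106 = 2 · 53.
Divisors of 106: 1, 2, 53, 106.
Evaluate successive powers at the divisors of 106:
57^1 ≡ 57 (mod 107)
57^2 ≡ 39 (mod 107)
57^53 ≡ 1 (mod 107) ✓
So ord_107(57) = 53.

53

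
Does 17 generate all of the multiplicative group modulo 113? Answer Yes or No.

Yes

φ(113) = 113 − 1 = 112 = 2^4 · 7.
An element g generates (Z/113Z)^× iff g^(112/q) ≢ 1 (mod 113) for each prime q ∈ {2, 7}.
17^56 ≡ 112 (mod 113)  [q = 2: ≢ 1 ✓]
17^16 ≡ 109 (mod 113)  [q = 7: ≢ 1 ✓]
None equal 1, so ord_113(17) = 112: 17 is a primitive root.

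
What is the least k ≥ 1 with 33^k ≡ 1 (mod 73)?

72

ord(33) | φ(73) = 73 − 1 = 72 = 2^3 · 3^2.
Divisors of 72: 1, 2, 3, 4, 6, 8, 9, 12, 18, 24, 36, 72.
Compute 33^d (mod 73) for the divisors d until we hit 1:
33^1 ≡ 33
33^2 ≡ 67
33^3 ≡ 21
33^4 ≡ 36
33^6 ≡ 3
33^8 ≡ 55
33^9 ≡ 63
33^12 ≡ 9
33^18 ≡ 27
33^24 ≡ 8
33^36 ≡ 72
33^72 ≡ 1
Therefore the multiplicative order of 33 modulo 73 is 72.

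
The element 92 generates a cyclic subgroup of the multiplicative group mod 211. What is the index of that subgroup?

1

The order of 92 must divide φ(211) = 211 − 1 = 210 = 2 · 3 · 5 · 7.
Divisors of 210: 1, 2, 3, 5, 6, 7, 10, 14, 15, 21, 30, 35, 42, 70, 105, 210.
Test each divisor d:
92^1 ≡ 92 (mod 211)
92^2 ≡ 24 (mod 211)
92^3 ≡ 98 (mod 211)
92^5 ≡ 31 (mod 211)
92^6 ≡ 109 (mod 211)
92^7 ≡ 111 (mod 211)
92^10 ≡ 117 (mod 211)
92^14 ≡ 83 (mod 211)
92^15 ≡ 40 (mod 211)
92^21 ≡ 140 (mod 211)
92^30 ≡ 123 (mod 211)
92^35 ≡ 15 (mod 211)
92^42 ≡ 188 (mod 211)
92^70 ≡ 14 (mod 211)
92^105 ≡ 210 (mod 211)
92^210 ≡ 1 (mod 211) ✓
The order of 92 is 210, so the subgroup it generates has 210 elements.
[(Z/211Z)^× : ⟨92⟩] = 210/210 = 1.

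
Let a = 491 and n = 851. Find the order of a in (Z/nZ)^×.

33

ord(491) | φ(851) = φ(23·37) = (23−1)·(37−1) = 22·36 = 792 = 2^3 · 3^2 · 11.
Divisors of 792: 1, 2, 3, 4, 6, 8, 9, 11, 12, 18, 22, 24, 33, 36, 44, 66, 72, 88, 99, 132, 198, 264, 396, 792.
Check 491^d mod 851 for each divisor in increasing order:
491^1 ≡ 491
491^2 ≡ 248
491^3 ≡ 75
491^4 ≡ 232
491^6 ≡ 519
491^8 ≡ 211
491^9 ≡ 630
491^11 ≡ 507
491^12 ≡ 445
491^18 ≡ 334
491^22 ≡ 47
491^24 ≡ 593
491^33 ≡ 1
So ord_851(491) = 33.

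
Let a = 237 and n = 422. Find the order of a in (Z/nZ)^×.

42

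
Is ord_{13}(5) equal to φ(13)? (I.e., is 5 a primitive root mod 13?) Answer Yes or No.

No

φ(13) = 13 − 1 = 12 = 2^2 · 3.
An element g generates (Z/13Z)^× iff g^(12/q) ≢ 1 (mod 13) for each prime q ∈ {2, 3}.
5^6 ≡ 12 (mod 13)  [q = 2: ≢ 1 ✓]
5^4 ≡ 1 (mod 13)  [q = 3: ≡ 1 ✗]
5^4 ≡ 1 shows ord(5) | 4, strictly less than φ(13); not a primitive root.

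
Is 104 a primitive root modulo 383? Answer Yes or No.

Yes

φ(383) = 383 − 1 = 382 = 2 · 191.
Test 104^(382/q) mod 383 for each prime factor q of 382:
104^191 ≡ 382 (mod 383)  [q = 2: ≢ 1 ✓]
104^2 ≡ 92 (mod 383)  [q = 191: ≢ 1 ✓]
All checks pass, so 104 has order 382 and is a primitive root modulo 383.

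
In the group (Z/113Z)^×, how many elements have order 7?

6

φ(113) = 113 − 1 = 112 = 2^4 · 7.
In a cyclic group of order 112, there are φ(d) elements of order d for each divisor d of 112, and zero for non-divisors.
7 | 112, and φ(7) = 7 − 1 = 6.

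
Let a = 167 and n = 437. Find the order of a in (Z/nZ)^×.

The order of 167 must divide φ(437) = φ(19·23) = (19−1)·(23−1) = 18·22 = 396 = 2^2 · 3^2 · 11.
Divisors of 396: 1, 2, 3, 4, 6, 9, 11, 12, 18, 22, 33, 36, 44, 66, 99, 132, 198, 396.
Check 167^d mod 437 for each divisor in increasing order:
167^1 ≡ 167 (mod 437)
167^2 ≡ 358 (mod 437)
167^3 ≡ 354 (mod 437)
167^4 ≡ 123 (mod 437)
167^6 ≡ 334 (mod 437)
167^9 ≡ 246 (mod 437)
167^11 ≡ 231 (mod 437)
167^12 ≡ 121 (mod 437)
167^18 ≡ 210 (mod 437)
167^22 ≡ 47 (mod 437)
167^33 ≡ 369 (mod 437)
167^36 ≡ 400 (mod 437)
167^44 ≡ 24 (mod 437)
167^66 ≡ 254 (mod 437)
167^99 ≡ 208 (mod 437)
167^132 ≡ 277 (mod 437)
167^198 ≡ 1 (mod 437) ✓
Therefore the multiplicative order of 167 modulo 437 is 198.

198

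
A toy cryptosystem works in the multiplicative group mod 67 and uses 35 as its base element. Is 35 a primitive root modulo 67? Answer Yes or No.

No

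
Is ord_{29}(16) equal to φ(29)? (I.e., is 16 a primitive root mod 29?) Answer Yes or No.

No

φ(29) = 29 − 1 = 28 = 2^2 · 7.
Test 16^(28/q) mod 29 for each prime factor q of 28:
16^14 ≡ 1 (mod 29)  [q = 2: ≡ 1 ✗]
16^4 ≡ 25 (mod 29)  [q = 7: ≢ 1 ✓]
The check at q = 2 fails, so 16 generates a proper subgroup.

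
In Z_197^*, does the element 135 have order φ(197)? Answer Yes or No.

φ(197) = 197 − 1 = 196 = 2^2 · 7^2.
Test 135^(196/q) mod 197 for each prime factor q of 196:
135^98 ≡ 1 (mod 197)  [q = 2: ≡ 1 ✗]
135^28 ≡ 178 (mod 197)  [q = 7: ≢ 1 ✓]
Since 135^98 ≡ 1, the order of 135 divides 98 < 196, so 135 is not a primitive root.

No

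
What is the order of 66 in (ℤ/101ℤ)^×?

ord(66) | φ(101) = 101 − 1 = 100 = 2^2 · 5^2.
Divisors of 100: 1, 2, 4, 5, 10, 20, 25, 50, 100.
Test each divisor d:
66^1 ≡ 66
66^2 ≡ 13
66^4 ≡ 68
66^5 ≡ 44
66^10 ≡ 17
66^20 ≡ 87
66^25 ≡ 91
66^50 ≡ 100
66^100 ≡ 1
The smallest such exponent is 100, so the order of 66 is 100.

100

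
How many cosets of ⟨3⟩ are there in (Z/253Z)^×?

4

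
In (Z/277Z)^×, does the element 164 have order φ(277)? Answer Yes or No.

No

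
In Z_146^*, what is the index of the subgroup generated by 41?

By Lagrange's theorem, ord_146(41) divides φ(146) = φ(2)·φ(73) = 1·72 = 72 = 2^3 · 3^2.
Divisors of 72: 1, 2, 3, 4, 6, 8, 9, 12, 18, 24, 36, 72.
Check 41^d mod 146 for each divisor in increasing order:
41^1 ≡ 41
41^2 ≡ 75
41^3 ≡ 9
41^4 ≡ 77
41^6 ≡ 81
41^8 ≡ 89
41^9 ≡ 145
41^12 ≡ 137
41^18 ≡ 1
The order of 41 is 18, so the subgroup it generates has 18 elements.
Index = |(Z/146Z)^×| / |⟨41⟩| = 72 / 18 = 4.

4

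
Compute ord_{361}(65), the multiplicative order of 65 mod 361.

By Lagrange's theorem, ord_361(65) divides φ(361) = φ(19^2) = 19·(19−1) = 342 = 2 · 3^2 · 19.
Divisors of 342: 1, 2, 3, 6, 9, 18, 19, 38, 57, 114, 171, 342.
Check 65^d mod 361 for each divisor in increasing order:
65^1 ≡ 65
65^2 ≡ 254
65^3 ≡ 265
65^6 ≡ 191
65^9 ≡ 75
65^18 ≡ 210
65^19 ≡ 293
65^38 ≡ 292
65^57 ≡ 360
65^114 ≡ 1
The smallest such exponent is 114, so the order of 65 is 114.

114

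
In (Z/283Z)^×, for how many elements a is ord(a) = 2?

1

φ(283) = 283 − 1 = 282 = 2 · 3 · 47.
(Z/283Z)^× is cyclic (|G| = 282); a cyclic group of order m has exactly φ(d) elements of each order d | m, and none otherwise.
2 | 282, and φ(2) = 2 − 1 = 1.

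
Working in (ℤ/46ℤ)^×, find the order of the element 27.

By Lagrange's theorem, ord_46(27) divides φ(46) = φ(2)·φ(23) = 1·22 = 22 = 2 · 11.
Divisors of 22: 1, 2, 11, 22.
Compute 27^d (mod 46) for the divisors d until we hit 1:
27^1 ≡ 27 (mod 46)
27^2 ≡ 39 (mod 46)
27^11 ≡ 1 (mod 46) ✓
Hence ord(27) = 11.

11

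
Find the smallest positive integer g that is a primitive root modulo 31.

φ(31) = 31 − 1 = 30 = 2 · 3 · 5.
Test candidates g = 2, 3, … against the prime factors q ∈ {2, 3, 5} of φ(31): g is a generator iff g^(30/q) ≢ 1 for every such q.
g = 2: 2^15 ≡ 1 — hits 1, so not a primitive root.
g = 3: 3^15 ≡ 30; 3^10 ≡ 25; 3^6 ≡ 16 — none is 1, so 3 is a primitive root.
The smallest primitive root modulo 31 is 3.

3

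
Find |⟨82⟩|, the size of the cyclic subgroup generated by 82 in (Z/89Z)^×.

ord(82) | φ(89) = 89 − 1 = 88 = 2^3 · 11.
Divisors of 88: 1, 2, 4, 8, 11, 22, 44, 88.
Evaluate successive powers at the divisors of 88:
82^1 ≡ 82 (mod 89)
82^2 ≡ 49 (mod 89)
82^4 ≡ 87 (mod 89)
82^8 ≡ 4 (mod 89)
82^11 ≡ 52 (mod 89)
82^22 ≡ 34 (mod 89)
82^44 ≡ 88 (mod 89)
82^88 ≡ 1 (mod 89) ✓
So ord_89(82) = 88.

88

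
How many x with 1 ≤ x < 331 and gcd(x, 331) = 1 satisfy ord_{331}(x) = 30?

8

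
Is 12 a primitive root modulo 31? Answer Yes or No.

Yes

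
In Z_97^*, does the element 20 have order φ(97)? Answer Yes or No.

No

φ(97) = 97 − 1 = 96 = 2^5 · 3.
20 is a primitive root mod 97 iff 20^(φ(97)/q) ≢ 1 for every prime q | φ(97), i.e. q ∈ {2, 3}.
20^48 ≡ 96 (mod 97)  [q = 2: ≢ 1 ✓]
20^32 ≡ 1 (mod 97)  [q = 3: ≡ 1 ✗]
20^32 ≡ 1 shows ord(20) | 32, strictly less than φ(97); not a primitive root.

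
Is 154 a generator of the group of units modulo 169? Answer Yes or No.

φ(169) = φ(13^2) = 13·(13−1) = 156 = 2^2 · 3 · 13.
It suffices to check that the order of 154 is not a proper divisor of 156: compute 154^(156/q) for q ∈ {2, 3, 13}.
154^78 ≡ 168 (mod 169)  [q = 2: ≢ 1 ✓]
154^52 ≡ 146 (mod 169)  [q = 3: ≢ 1 ✓]
154^12 ≡ 118 (mod 169)  [q = 13: ≢ 1 ✓]
None equal 1, so ord_169(154) = 156: 154 is a primitive root.

Yes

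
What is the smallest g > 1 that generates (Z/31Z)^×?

3

φ(31) = 31 − 1 = 30 = 2 · 3 · 5.
Test candidates g = 2, 3, … against the prime factors q ∈ {2, 3, 5} of φ(31): g is a generator iff g^(30/q) ≢ 1 for every such q.
g = 2: 2^15 ≡ 1 — hits 1, so not a primitive root.
g = 3: 3^15 ≡ 30; 3^10 ≡ 25; 3^6 ≡ 16 — none is 1, so 3 is a primitive root.
The smallest primitive root modulo 31 is 3.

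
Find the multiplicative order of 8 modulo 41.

20

The order of 8 must divide φ(41) = 41 − 1 = 40 = 2^3 · 5.
Divisors of 40: 1, 2, 4, 5, 8, 10, 20, 40.
Check 8^d mod 41 for each divisor in increasing order:
8^1 ≡ 8 (mod 41)
8^2 ≡ 23 (mod 41)
8^4 ≡ 37 (mod 41)
8^5 ≡ 9 (mod 41)
8^8 ≡ 16 (mod 41)
8^10 ≡ 40 (mod 41)
8^20 ≡ 1 (mod 41) ✓
The smallest such exponent is 20, so the order of 8 is 20.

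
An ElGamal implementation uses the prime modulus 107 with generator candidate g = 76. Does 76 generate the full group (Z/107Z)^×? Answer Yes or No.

φ(107) = 107 − 1 = 106 = 2 · 53.
Test 76^(106/q) mod 107 for each prime factor q of 106:
76^53 ≡ 1 (mod 107)  [q = 2: ≡ 1 ✗]
76^2 ≡ 105 (mod 107)  [q = 53: ≢ 1 ✓]
Since 76^53 ≡ 1, the order of 76 divides 53 < 106, so 76 is not a primitive root.

No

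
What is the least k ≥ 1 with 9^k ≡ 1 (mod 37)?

Since 9 ∈ (Z/37Z)^×, its order divides φ(37) = 37 − 1 = 36 = 2^2 · 3^2.
Divisors of 36: 1, 2, 3, 4, 6, 9, 12, 18, 36.
Compute 9^d (mod 37) for the divisors d until we hit 1:
9^1 ≡ 9 (mod 37)
9^2 ≡ 7 (mod 37)
9^3 ≡ 26 (mod 37)
9^4 ≡ 12 (mod 37)
9^6 ≡ 10 (mod 37)
9^9 ≡ 1 (mod 37) ✓
So ord_37(9) = 9.

9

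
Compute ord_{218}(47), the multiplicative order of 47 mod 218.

ord(47) | φ(218) = φ(2)·φ(109) = 1·108 = 108 = 2^2 · 3^3.
Divisors of 108: 1, 2, 3, 4, 6, 9, 12, 18, 27, 36, 54, 108.
Check 47^d mod 218 for each divisor in increasing order:
47^1 ≡ 47 (mod 218)
47^2 ≡ 29 (mod 218)
47^3 ≡ 55 (mod 218)
47^4 ≡ 187 (mod 218)
47^6 ≡ 191 (mod 218)
47^9 ≡ 41 (mod 218)
47^12 ≡ 75 (mod 218)
47^18 ≡ 155 (mod 218)
47^27 ≡ 33 (mod 218)
47^36 ≡ 45 (mod 218)
47^54 ≡ 217 (mod 218)
47^108 ≡ 1 (mod 218) ✓
Therefore the multiplicative order of 47 modulo 218 is 108.

108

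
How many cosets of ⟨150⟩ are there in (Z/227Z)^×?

1

By Lagrange's theorem, ord_227(150) divides φ(227) = 227 − 1 = 226 = 2 · 113.
Divisors of 226: 1, 2, 113, 226.
Test each divisor d:
150^1 ≡ 150 (mod 227)
150^2 ≡ 27 (mod 227)
150^113 ≡ 226 (mod 227)
150^226 ≡ 1 (mod 227) ✓
The order of 150 is 226, so the subgroup it generates has 226 elements.
[(Z/227Z)^× : ⟨150⟩] = 226/226 = 1.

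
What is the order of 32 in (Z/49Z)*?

21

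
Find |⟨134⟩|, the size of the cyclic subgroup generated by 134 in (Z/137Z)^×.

136

ord(134) | φ(137) = 137 − 1 = 136 = 2^3 · 17.
Divisors of 136: 1, 2, 4, 8, 17, 34, 68, 136.
Check 134^d mod 137 for each divisor in increasing order:
134^1 ≡ 134 (mod 137)
134^2 ≡ 9 (mod 137)
134^4 ≡ 81 (mod 137)
134^8 ≡ 122 (mod 137)
134^17 ≡ 10 (mod 137)
134^34 ≡ 100 (mod 137)
134^68 ≡ 136 (mod 137)
134^136 ≡ 1 (mod 137) ✓
The smallest such exponent is 136, so the order of 134 is 136.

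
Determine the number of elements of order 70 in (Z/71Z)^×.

φ(71) = 71 − 1 = 70 = 2 · 5 · 7.
In a cyclic group of order 70, there are φ(d) elements of order d for each divisor d of 70, and zero for non-divisors.
70 = 2 · 5 · 7 divides 70, and φ(70) = 24.

24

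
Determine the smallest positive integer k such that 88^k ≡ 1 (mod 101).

The order of 88 must divide φ(101) = 101 − 1 = 100 = 2^2 · 5^2.
Divisors of 100: 1, 2, 4, 5, 10, 20, 25, 50, 100.
Test each divisor d:
88^1 ≡ 88 (mod 101)
88^2 ≡ 68 (mod 101)
88^4 ≡ 79 (mod 101)
88^5 ≡ 84 (mod 101)
88^10 ≡ 87 (mod 101)
88^20 ≡ 95 (mod 101)
88^25 ≡ 1 (mod 101) ✓
The smallest such exponent is 25, so the order of 88 is 25.

25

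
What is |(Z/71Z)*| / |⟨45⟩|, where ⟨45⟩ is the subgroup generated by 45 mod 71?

The order of 45 must divide φ(71) = 71 − 1 = 70 = 2 · 5 · 7.
Divisors of 70: 1, 2, 5, 7, 10, 14, 35, 70.
Compute 45^d (mod 71) for the divisors d until we hit 1:
45^1 ≡ 45 (mod 71)
45^2 ≡ 37 (mod 71)
45^5 ≡ 48 (mod 71)
45^7 ≡ 1 (mod 71) ✓
Thus |⟨45⟩| = ord(45) = 7.
[(Z/71Z)^× : ⟨45⟩] = 70/7 = 10.

10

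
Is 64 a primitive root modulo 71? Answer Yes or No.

φ(71) = 71 − 1 = 70 = 2 · 5 · 7.
An element g generates (Z/71Z)^× iff g^(70/q) ≢ 1 (mod 71) for each prime q ∈ {2, 5, 7}.
64^35 ≡ 1 (mod 71)  [q = 2: ≡ 1 ✗]
64^14 ≡ 54 (mod 71)  [q = 5: ≢ 1 ✓]
64^10 ≡ 45 (mod 71)  [q = 7: ≢ 1 ✓]
Since 64^35 ≡ 1, the order of 64 divides 35 < 70, so 64 is not a primitive root.

No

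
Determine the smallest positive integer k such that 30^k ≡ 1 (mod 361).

57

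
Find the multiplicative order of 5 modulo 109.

The order of 5 must divide φ(109) = 109 − 1 = 108 = 2^2 · 3^3.
Divisors of 108: 1, 2, 3, 4, 6, 9, 12, 18, 27, 36, 54, 108.
Check 5^d mod 109 for each divisor in increasing order:
5^1 ≡ 5 (mod 109)
5^2 ≡ 25 (mod 109)
5^3 ≡ 16 (mod 109)
5^4 ≡ 80 (mod 109)
5^6 ≡ 38 (mod 109)
5^9 ≡ 63 (mod 109)
5^12 ≡ 27 (mod 109)
5^18 ≡ 45 (mod 109)
5^27 ≡ 1 (mod 109) ✓
So ord_109(5) = 27.

27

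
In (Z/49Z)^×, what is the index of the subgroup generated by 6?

ord(6) | φ(49) = φ(7^2) = 7·(7−1) = 42 = 2 · 3 · 7.
Divisors of 42: 1, 2, 3, 6, 7, 14, 21, 42.
Check 6^d mod 49 for each divisor in increasing order:
6^1 ≡ 6 (mod 49)
6^2 ≡ 36 (mod 49)
6^3 ≡ 20 (mod 49)
6^6 ≡ 8 (mod 49)
6^7 ≡ 48 (mod 49)
6^14 ≡ 1 (mod 49) ✓
Thus |⟨6⟩| = ord(6) = 14.
The index is φ(49) / ord(6) = 42 / 14 = 3.

3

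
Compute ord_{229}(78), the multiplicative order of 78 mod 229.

114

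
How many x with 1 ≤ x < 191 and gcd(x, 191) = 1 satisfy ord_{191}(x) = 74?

φ(191) = 191 − 1 = 190 = 2 · 5 · 19.
In a cyclic group of order 190, there are φ(d) elements of order d for each divisor d of 190, and zero for non-divisors.
Since 74 ∤ 190, the count is 0.

0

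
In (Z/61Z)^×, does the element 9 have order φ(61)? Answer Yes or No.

No

φ(61) = 61 − 1 = 60 = 2^2 · 3 · 5.
9 is a primitive root mod 61 iff 9^(φ(61)/q) ≢ 1 for every prime q | φ(61), i.e. q ∈ {2, 3, 5}.
9^30 ≡ 1 (mod 61)  [q = 2: ≡ 1 ✗]
9^20 ≡ 1 (mod 61)  [q = 3: ≡ 1 ✗]
9^12 ≡ 20 (mod 61)  [q = 5: ≢ 1 ✓]
Since 9^30 ≡ 1, the order of 9 divides 30 < 60, so 9 is not a primitive root.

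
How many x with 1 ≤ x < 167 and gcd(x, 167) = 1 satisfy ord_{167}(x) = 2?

1

φ(167) = 167 − 1 = 166 = 2 · 83.
(Z/167Z)^× is cyclic (|G| = 166); a cyclic group of order m has exactly φ(d) elements of each order d | m, and none otherwise.
2 | 166, and φ(2) = 2 − 1 = 1.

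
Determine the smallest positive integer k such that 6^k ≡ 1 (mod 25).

5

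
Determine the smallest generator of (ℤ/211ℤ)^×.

2

φ(211) = 211 − 1 = 210 = 2 · 3 · 5 · 7.
Test candidates g = 2, 3, … against the prime factors q ∈ {2, 3, 5, 7} of φ(211): g is a generator iff g^(210/q) ≢ 1 for every such q.
g = 2: 2^105 ≡ 210; 2^70 ≡ 196; 2^42 ≡ 107; 2^30 ≡ 171 — none is 1, so 2 is a primitive root.
The smallest primitive root modulo 211 is 2.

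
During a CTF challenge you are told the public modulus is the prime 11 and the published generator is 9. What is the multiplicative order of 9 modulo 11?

5

ord(9) | φ(11) = 11 − 1 = 10 = 2 · 5.
Divisors of 10: 1, 2, 5, 10.
Evaluate successive powers at the divisors of 10:
9^1 ≡ 9
9^2 ≡ 4
9^5 ≡ 1
The smallest such exponent is 5, so the order of 9 is 5.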